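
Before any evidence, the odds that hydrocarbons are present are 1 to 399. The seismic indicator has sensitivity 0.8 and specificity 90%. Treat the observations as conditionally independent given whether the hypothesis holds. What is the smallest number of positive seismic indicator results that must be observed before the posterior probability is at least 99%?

Prior odds = 1/399.
False-positive rate = 1 − 0.9 = 0.1; likelihood ratio of a positive = 0.8/0.1 = 8.
Target odds: 0.99 ÷ 0.01 = 99.
Require 8ⁿ ≥ 99 ÷ (1/399) = 39501.
8⁵ = 32768 falls short of 39501 but 8⁶ = 262144 reaches it, so n = 6.

6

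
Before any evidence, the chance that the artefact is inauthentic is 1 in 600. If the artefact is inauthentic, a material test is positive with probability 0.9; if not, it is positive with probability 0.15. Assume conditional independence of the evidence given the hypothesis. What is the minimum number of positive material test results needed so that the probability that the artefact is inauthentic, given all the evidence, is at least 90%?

Prior odds: (1/600) ÷ (599/600) = 1/599.
Likelihood ratio of a positive = 0.9/0.15 = 6.
Target posterior odds = 0.9/0.1 = 9.
Need (1/599) × 6ⁿ ≥ 9, i.e. 6ⁿ ≥ 5391.
6⁴ = 1296 falls short of 5391 but 6⁵ = 7776 reaches it, so n = 5.

5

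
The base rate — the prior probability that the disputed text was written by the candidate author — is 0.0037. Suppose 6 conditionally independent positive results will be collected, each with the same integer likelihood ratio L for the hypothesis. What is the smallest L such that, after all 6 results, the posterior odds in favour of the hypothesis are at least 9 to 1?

Prior odds = 0.0037/0.9963 = 37/9963.
Target odds = 9.
Need L⁶ ≥ 9 ÷ (37/9963) = 89667/37.
3⁶ = 729 < 89667/37 ≤ 4096 = 4⁶, so L = 4.

4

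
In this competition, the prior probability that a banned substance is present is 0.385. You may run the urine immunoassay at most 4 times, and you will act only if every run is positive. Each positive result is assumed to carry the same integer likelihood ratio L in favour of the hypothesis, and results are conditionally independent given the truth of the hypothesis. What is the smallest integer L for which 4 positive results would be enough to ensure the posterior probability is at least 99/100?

4

Prior odds = 0.385/0.615 = 77/123.
Target odds = 0.99/0.01 = 99.
Need L⁴ ≥ 99 ÷ (77/123) = 1107/7.
3⁴ = 81 < 1107/7 ≤ 256 = 4⁴, so L = 4.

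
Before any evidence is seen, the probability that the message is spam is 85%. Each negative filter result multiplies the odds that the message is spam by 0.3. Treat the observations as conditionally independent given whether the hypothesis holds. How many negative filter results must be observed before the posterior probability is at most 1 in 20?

4

Prior odds: 0.85 ÷ 0.15 = 17/3.
Likelihood ratio per negative filter result = 0.3.
Target posterior odds = 0.05/0.95 = 1/19.
Need (17/3) × 0.3ⁿ ≤ 1/19, i.e. 0.3ⁿ ≤ 3/323.
0.3³ = 0.027 is still above 3/323 but 0.3⁴ = 0.0081 is at or below it, so n = 4.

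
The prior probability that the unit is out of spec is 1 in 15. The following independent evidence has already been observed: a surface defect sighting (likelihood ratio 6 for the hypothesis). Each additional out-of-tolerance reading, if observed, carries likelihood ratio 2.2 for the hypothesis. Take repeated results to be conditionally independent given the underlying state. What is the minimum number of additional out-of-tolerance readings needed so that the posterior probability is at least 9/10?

4

Prior odds = (1/15)/(14/15) = 1/14.
Bayes factor of the evidence already in hand = 6.
Odds after that evidence = (1/14) × 6 = 3/7.
Target odds = 0.9/0.1 = 9.
Need 2.2ⁿ ≥ 9 ÷ (3/7) = 21.
2.2³ = 10.648 falls short of 21 but 2.2⁴ = 23.4256 reaches it, so n = 4.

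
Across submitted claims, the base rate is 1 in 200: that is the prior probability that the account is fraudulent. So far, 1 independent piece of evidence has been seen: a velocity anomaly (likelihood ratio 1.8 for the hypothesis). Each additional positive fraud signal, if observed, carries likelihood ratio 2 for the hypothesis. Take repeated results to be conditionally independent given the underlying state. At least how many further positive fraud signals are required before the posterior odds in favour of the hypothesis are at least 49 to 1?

Prior odds = 0.005/0.995 = 1/199.
Bayes factor of the evidence already in hand = 1.8.
Odds after that evidence = (1/199) × 1.8 = 9/995.
Target odds = 49.
Need 2ⁿ ≥ 49 ÷ (9/995) = 48755/9.
2¹² = 4096 falls short of 48755/9 but 2¹³ = 8192 reaches it, so n = 13.

13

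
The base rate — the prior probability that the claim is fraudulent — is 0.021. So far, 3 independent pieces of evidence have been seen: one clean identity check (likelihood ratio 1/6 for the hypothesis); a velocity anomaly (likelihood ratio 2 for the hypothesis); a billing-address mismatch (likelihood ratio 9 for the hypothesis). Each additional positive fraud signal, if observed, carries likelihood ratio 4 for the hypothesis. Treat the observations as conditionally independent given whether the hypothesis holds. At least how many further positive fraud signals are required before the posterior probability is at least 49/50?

5

Prior odds = 0.021/0.979 = 21/979.
Combined Bayes factor of the evidence already in hand = (1/6) × 2 × 9 = 3.
Odds after that evidence = (21/979) × 3 = 63/979.
Target odds = 0.98/0.02 = 49.
Need 4ⁿ ≥ 49 ÷ (63/979) = 6853/9.
4⁴ = 256 falls short of 6853/9 but 4⁵ = 1024 reaches it, so n = 5.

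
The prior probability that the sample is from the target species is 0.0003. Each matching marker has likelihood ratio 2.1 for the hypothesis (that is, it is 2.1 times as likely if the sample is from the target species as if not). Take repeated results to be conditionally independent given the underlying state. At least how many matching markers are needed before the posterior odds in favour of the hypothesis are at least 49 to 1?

Prior odds: 0.0003 ÷ 0.9997 = 3/9997.
Likelihood ratio per matching marker = 2.1.
Target odds = 49.
Require 2.1ⁿ ≥ 49 ÷ (3/9997) = 489853/3.
2.1¹⁶ ≈143057 falls short of 489853/3 but 2.1¹⁷ ≈300419 reaches it, so n = 17.

17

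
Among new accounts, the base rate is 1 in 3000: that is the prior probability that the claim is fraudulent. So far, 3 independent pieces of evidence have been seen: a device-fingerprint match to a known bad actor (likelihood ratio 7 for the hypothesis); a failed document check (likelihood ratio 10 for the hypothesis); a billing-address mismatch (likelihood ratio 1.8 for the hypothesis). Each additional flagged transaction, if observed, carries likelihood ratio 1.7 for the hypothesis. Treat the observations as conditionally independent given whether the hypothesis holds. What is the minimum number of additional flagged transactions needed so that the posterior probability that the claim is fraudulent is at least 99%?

Prior odds = (1/3000)/(2999/3000) = 1/2999.
Combined Bayes factor of the evidence already in hand = 7 × 10 × 1.8 = 126.
Odds after that evidence = (1/2999) × 126 = 126/2999.
Target odds = 0.99/0.01 = 99.
Need 1.7ⁿ ≥ 99 ÷ (126/2999) = 32989/14.
1.7¹⁴ ≈1683.78 falls short of 32989/14 but 1.7¹⁵ ≈2862.42 reaches it, so n = 15.

15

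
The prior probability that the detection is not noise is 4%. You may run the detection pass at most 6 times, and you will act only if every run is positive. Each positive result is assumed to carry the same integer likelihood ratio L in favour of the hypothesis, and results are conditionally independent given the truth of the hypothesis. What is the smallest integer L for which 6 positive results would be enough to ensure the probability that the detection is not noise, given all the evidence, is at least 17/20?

3

Prior odds = 0.04/0.96 = 1/24.
Target odds = 0.85/0.15 = 17/3.
Need L⁶ ≥ 17/3 ÷ (1/24) = 136.
2⁶ = 64 < 136 ≤ 729 = 3⁶, so L = 3.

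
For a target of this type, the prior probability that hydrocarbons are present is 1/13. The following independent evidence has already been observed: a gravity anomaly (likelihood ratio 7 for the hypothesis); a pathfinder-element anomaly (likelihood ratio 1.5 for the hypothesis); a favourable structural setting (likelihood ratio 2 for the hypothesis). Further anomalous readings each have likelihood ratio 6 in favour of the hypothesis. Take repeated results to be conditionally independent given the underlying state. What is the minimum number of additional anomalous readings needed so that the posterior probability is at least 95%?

Prior odds = (1/13)/(12/13) = 1/12.
Combined Bayes factor of the evidence already in hand = 7 × 1.5 × 2 = 21.
Odds after that evidence = (1/12) × 21 = 1.75.
Target odds = 0.95/0.05 = 19.
Need 6ⁿ ≥ 19 ÷ 1.75 = 76/7.
6¹ = 6 falls short of 76/7 but 6² = 36 reaches it, so n = 2.

2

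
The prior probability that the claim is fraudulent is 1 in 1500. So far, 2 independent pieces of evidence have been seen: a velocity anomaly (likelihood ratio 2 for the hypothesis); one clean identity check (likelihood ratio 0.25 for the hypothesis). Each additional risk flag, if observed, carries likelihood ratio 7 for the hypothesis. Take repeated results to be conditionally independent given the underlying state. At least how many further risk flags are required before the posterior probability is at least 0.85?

6

Prior odds = (1/1500)/(1499/1500) = 1/1499.
Combined Bayes factor of the evidence already in hand = 2 × 0.25 = 0.5.
Odds after that evidence = (1/1499) × 0.5 = 1/2998.
Target odds = 0.85/0.15 = 17/3.
Need 7ⁿ ≥ 17/3 ÷ (1/2998) = 50966/3.
7⁵ = 16807 falls short of 50966/3 but 7⁶ = 117649 reaches it, so n = 6.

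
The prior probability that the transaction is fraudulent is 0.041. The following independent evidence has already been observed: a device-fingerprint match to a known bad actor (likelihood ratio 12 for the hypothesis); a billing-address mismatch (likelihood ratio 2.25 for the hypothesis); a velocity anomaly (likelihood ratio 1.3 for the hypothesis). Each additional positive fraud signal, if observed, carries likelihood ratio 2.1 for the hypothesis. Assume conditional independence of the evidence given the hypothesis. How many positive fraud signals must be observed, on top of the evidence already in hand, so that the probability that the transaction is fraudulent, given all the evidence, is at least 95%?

4

Prior odds = 0.041/0.959 = 41/959.
Combined Bayes factor of the evidence already in hand = 12 × 2.25 × 1.3 = 35.1.
Odds after that evidence = (41/959) × 35.1 = 14391/9590.
Target odds = 0.95/0.05 = 19.
Need 2.1ⁿ ≥ 19 ÷ (14391/9590) = 182210/14391.
2.1³ = 9.261 falls short of 182210/14391 but 2.1⁴ = 19.4481 reaches it, so n = 4.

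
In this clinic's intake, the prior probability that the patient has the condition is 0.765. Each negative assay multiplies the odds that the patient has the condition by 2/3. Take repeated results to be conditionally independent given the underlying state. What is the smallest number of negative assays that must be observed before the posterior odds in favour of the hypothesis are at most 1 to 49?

13

Prior odds = 0.765/0.235 = 153/47.
Likelihood ratio per negative assay = 2/3.
Target odds = 1/49.
Need (153/47) × (2/3)ⁿ ≤ 1/49, i.e. (2/3)ⁿ ≤ 47/7497.
(2/3)¹² = 4096/531441 is still above 47/7497 but (2/3)¹³ = 8192/1594323 is at or below it, so n = 13.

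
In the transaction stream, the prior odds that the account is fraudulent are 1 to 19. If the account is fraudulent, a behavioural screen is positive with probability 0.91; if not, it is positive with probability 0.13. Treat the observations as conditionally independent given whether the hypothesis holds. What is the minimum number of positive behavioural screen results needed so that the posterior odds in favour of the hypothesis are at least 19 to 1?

Prior odds = 1/19.
Likelihood ratio of a positive = 0.91/0.13 = 7.
Target odds = 19.
Need (1/19) × 7ⁿ ≥ 19, i.e. 7ⁿ ≥ 361.
7³ = 343 falls short of 361 but 7⁴ = 2401 reaches it, so n = 4.

4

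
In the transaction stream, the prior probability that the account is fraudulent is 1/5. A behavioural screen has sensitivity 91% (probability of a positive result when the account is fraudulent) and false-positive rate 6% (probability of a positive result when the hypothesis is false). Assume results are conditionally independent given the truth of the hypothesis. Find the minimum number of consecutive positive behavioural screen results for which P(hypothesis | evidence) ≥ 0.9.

2

Prior odds: 0.2 ÷ 0.8 = 0.25.
Likelihood ratio of a positive result = 0.91/0.06 = 91/6.
Target posterior odds = 0.9/0.1 = 9.
Require (91/6)ⁿ ≥ 9 ÷ 0.25 = 36.
(91/6)¹ = 91/6 falls short of 36 but (91/6)² = 8281/36 reaches it, so n = 2.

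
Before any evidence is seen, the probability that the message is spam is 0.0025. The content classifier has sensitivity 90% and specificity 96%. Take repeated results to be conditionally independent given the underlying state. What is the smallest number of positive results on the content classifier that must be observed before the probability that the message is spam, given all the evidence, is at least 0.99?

4

Prior odds = 0.0025/0.9975 = 1/399.
False-positive rate = 1 − 0.96 = 0.04; likelihood ratio of a positive = 0.9/0.04 = 22.5.
Target odds: 0.99 ÷ 0.01 = 99.
Need (1/399) × 22.5ⁿ ≥ 99, i.e. 22.5ⁿ ≥ 39501.
22.5³ = 11390.625 falls short of 39501 but 22.5⁴ = 256289.0625 reaches it, so n = 4.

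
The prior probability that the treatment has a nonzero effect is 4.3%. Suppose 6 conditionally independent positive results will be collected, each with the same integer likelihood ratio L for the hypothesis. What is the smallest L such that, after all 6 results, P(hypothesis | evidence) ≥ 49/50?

4

Prior odds = 0.043/0.957 = 43/957.
Target odds = 0.98/0.02 = 49.
Need L⁶ ≥ 49 ÷ (43/957) = 46893/43.
3⁶ = 729 < 46893/43 ≤ 4096 = 4⁶, so L = 4.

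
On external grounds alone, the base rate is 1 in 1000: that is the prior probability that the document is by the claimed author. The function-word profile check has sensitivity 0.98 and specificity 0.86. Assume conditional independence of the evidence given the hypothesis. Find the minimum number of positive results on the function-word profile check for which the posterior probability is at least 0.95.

Prior odds: 0.001 ÷ 0.999 = 1/999.
False-positive rate = 1 − 0.86 = 0.14; likelihood ratio of a positive = 0.98/0.14 = 7.
Target posterior odds = 0.95/0.05 = 19.
Need (1/999) × 7ⁿ ≥ 19, i.e. 7ⁿ ≥ 18981.
7⁵ = 16807 falls short of 18981 but 7⁶ = 117649 reaches it, so n = 6.

6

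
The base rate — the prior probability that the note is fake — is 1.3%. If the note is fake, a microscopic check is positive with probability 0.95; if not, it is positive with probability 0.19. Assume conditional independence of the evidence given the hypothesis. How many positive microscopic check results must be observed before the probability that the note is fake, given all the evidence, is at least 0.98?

6

Prior odds: 0.013 ÷ 0.987 = 13/987.
Likelihood ratio of a positive = 0.95/0.19 = 5.
Target posterior odds = 0.98/0.02 = 49.
Need (13/987) × 5ⁿ ≥ 49, i.e. 5ⁿ ≥ 48363/13.
5⁵ = 3125 falls short of 48363/13 but 5⁶ = 15625 reaches it, so n = 6.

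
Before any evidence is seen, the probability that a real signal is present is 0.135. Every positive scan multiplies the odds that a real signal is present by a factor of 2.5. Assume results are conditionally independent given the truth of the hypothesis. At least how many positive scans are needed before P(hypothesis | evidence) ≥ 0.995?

Prior odds = 0.135/0.865 = 27/173.
Likelihood ratio per positive scan = 2.5.
Target odds: 0.995 ÷ 0.005 = 199.
Need (27/173) × 2.5ⁿ ≥ 199, i.e. 2.5ⁿ ≥ 34427/27.
2.5⁷ = 610.3515625 falls short of 34427/27 but 2.5⁸ = 390625/256 reaches it, so n = 8.

8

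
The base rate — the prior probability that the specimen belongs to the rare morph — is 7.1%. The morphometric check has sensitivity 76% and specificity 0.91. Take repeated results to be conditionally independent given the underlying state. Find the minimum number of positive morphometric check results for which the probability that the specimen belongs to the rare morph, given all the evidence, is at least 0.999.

5

Prior odds = 0.071/0.929 = 71/929.
False-positive rate = 1 − 0.91 = 0.09; likelihood ratio of a positive = 0.76/0.09 = 76/9.
Target posterior odds = 0.999/0.001 = 999.
Need (71/929) × (76/9)ⁿ ≥ 999, i.e. (76/9)ⁿ ≥ 928071/71.
(76/9)⁴ = 33362176/6561 falls short of 928071/71 but (76/9)⁵ ≈42939.3 reaches it, so n = 5.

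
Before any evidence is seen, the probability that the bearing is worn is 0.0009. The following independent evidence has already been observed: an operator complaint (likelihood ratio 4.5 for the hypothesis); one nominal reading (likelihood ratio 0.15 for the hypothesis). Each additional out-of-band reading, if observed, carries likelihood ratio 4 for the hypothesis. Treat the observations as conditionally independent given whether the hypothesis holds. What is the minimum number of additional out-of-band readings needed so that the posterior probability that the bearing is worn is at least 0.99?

9

Prior odds = 0.0009/0.9991 = 9/9991.
Combined Bayes factor of the evidence already in hand = 4.5 × 0.15 = 0.675.
Odds after that evidence = (9/9991) × 0.675 = 243/399640.
Target odds = 0.99/0.01 = 99.
Need 4ⁿ ≥ 99 ÷ (243/399640) = 4396040/27.
4⁸ = 65536 falls short of 4396040/27 but 4⁹ = 262144 reaches it, so n = 9.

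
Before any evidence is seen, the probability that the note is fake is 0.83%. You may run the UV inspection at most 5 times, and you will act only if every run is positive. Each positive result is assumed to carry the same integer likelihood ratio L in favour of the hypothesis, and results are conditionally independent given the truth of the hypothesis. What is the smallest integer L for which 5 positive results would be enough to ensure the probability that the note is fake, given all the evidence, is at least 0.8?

4

Prior odds = 0.0083/0.9917 = 83/9917.
Target odds = 0.8/0.2 = 4.
Need L⁵ ≥ 4 ÷ (83/9917) = 39668/83.
3⁵ = 243 < 39668/83 ≤ 1024 = 4⁵, so L = 4.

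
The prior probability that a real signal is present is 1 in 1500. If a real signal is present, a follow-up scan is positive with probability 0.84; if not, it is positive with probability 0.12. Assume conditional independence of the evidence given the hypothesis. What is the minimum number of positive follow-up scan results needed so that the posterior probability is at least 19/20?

Prior odds: (1/1500) ÷ (1499/1500) = 1/1499.
Likelihood ratio of a positive = 0.84/0.12 = 7.
Target posterior odds = 0.95/0.05 = 19.
Need (1/1499) × 7ⁿ ≥ 19, i.e. 7ⁿ ≥ 28481.
7⁵ = 16807 falls short of 28481 but 7⁶ = 117649 reaches it, so n = 6.

6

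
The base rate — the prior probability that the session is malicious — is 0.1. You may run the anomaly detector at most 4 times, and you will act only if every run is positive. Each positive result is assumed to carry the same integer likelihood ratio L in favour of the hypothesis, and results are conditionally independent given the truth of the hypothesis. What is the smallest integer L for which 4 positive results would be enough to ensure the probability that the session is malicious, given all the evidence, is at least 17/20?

Prior odds = 0.1/0.9 = 1/9.
Target odds = 0.85/0.15 = 17/3.
Need L⁴ ≥ 17/3 ÷ (1/9) = 51.
2⁴ = 16 < 51 ≤ 81 = 3⁴, so L = 3.

3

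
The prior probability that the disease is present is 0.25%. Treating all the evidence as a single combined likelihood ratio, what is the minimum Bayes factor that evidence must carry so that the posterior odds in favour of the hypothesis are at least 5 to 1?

1995

Prior odds = 0.0025/0.9975 = 1/399.
Target odds = 5.
Required Bayes factor = 5 ÷ (1/399) = 1995.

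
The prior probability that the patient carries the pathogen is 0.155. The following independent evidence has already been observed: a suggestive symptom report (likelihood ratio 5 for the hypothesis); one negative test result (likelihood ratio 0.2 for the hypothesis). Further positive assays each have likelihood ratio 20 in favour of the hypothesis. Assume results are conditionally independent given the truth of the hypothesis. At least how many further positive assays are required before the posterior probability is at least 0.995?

Prior odds = 0.155/0.845 = 31/169.
Combined Bayes factor of the evidence already in hand = 5 × 0.2 = 1.
Odds after that evidence = (31/169) × 1 = 31/169.
Target odds = 0.995/0.005 = 199.
Need 20ⁿ ≥ 199 ÷ (31/169) = 33631/31.
20² = 400 falls short of 33631/31 but 20³ = 8000 reaches it, so n = 3.

3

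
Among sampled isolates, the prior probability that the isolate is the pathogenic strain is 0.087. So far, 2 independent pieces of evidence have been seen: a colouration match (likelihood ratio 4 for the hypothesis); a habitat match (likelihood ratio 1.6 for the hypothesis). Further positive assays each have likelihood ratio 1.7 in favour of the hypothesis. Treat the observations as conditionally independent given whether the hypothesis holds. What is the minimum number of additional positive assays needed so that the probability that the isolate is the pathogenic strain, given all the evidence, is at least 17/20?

5

Prior odds = 0.087/0.913 = 87/913.
Combined Bayes factor of the evidence already in hand = 4 × 1.6 = 6.4.
Odds after that evidence = (87/913) × 6.4 = 2784/4565.
Target odds = 0.85/0.15 = 17/3.
Need 1.7ⁿ ≥ 17/3 ÷ (2784/4565) = 77605/8352.
1.7⁴ = 8.3521 falls short of 77605/8352 but 1.7⁵ = 1419857/100000 reaches it, so n = 5.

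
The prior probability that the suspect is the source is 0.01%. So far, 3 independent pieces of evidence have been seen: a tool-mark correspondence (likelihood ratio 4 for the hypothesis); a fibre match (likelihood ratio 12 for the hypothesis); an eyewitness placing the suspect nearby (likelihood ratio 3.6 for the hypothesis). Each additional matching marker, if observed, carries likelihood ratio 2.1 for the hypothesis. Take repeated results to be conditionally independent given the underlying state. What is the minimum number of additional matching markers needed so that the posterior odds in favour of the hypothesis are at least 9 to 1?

9

Prior odds = 0.0001/0.9999 = 1/9999.
Combined Bayes factor of the evidence already in hand = 4 × 12 × 3.6 = 172.8.
Odds after that evidence = (1/9999) × 172.8 = 96/5555.
Target odds = 9.
Need 2.1ⁿ ≥ 9 ÷ (96/5555) = 520.78125.
2.1⁸ ≈378.229 falls short of 520.78125 but 2.1⁹ ≈794.28 reaches it, so n = 9.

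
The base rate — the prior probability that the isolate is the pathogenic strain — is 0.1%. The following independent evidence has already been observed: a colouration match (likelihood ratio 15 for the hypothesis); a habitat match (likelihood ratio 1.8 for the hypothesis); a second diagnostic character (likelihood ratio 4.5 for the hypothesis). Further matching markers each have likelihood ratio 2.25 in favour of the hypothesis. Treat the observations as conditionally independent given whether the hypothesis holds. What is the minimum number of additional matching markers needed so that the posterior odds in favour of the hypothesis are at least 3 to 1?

Prior odds = 0.001/0.999 = 1/999.
Combined Bayes factor of the evidence already in hand = 15 × 1.8 × 4.5 = 121.5.
Odds after that evidence = (1/999) × 121.5 = 9/74.
Target odds = 3.
Need 2.25ⁿ ≥ 3 ÷ (9/74) = 74/3.
2.25³ = 11.390625 falls short of 74/3 but 2.25⁴ = 25.62890625 reaches it, so n = 4.

4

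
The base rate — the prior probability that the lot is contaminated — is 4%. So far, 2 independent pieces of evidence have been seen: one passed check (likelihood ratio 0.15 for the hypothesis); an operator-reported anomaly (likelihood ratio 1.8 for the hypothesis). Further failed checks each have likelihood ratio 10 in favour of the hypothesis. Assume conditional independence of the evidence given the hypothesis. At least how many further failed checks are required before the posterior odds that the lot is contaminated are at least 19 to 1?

Prior odds = 0.04/0.96 = 1/24.
Combined Bayes factor of the evidence already in hand = 0.15 × 1.8 = 0.27.
Odds after that evidence = (1/24) × 0.27 = 0.01125.
Target odds = 19.
Need 10ⁿ ≥ 19 ÷ 0.01125 = 15200/9.
10³ = 1000 falls short of 15200/9 but 10⁴ = 10000 reaches it, so n = 4.

4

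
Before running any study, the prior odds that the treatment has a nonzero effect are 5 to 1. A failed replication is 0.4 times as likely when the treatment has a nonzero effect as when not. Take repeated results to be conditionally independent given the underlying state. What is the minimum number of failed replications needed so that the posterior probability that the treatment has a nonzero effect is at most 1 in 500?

Prior odds = 5.
Likelihood ratio per failed replication = 0.4.
Target posterior odds = 0.002/0.998 = 1/499.
Require 0.4ⁿ ≤ 1/499 ÷ 5 = 1/2495.
0.4⁸ = 256/390625 is still above 1/2495 but 0.4⁹ = 512/1953125 is at or below it, so n = 9.

9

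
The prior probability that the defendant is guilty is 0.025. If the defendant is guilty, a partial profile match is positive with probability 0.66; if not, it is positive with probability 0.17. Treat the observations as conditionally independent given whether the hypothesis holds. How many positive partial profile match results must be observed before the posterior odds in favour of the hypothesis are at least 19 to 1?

5

Prior odds = 0.025/0.975 = 1/39.
Likelihood ratio of a positive = 0.66/0.17 = 66/17.
Target odds = 19.
Need (1/39) × (66/17)ⁿ ≥ 19, i.e. (66/17)ⁿ ≥ 741.
(66/17)⁴ = 18974736/83521 falls short of 741 but (66/17)⁵ ≈882.013 reaches it, so n = 5.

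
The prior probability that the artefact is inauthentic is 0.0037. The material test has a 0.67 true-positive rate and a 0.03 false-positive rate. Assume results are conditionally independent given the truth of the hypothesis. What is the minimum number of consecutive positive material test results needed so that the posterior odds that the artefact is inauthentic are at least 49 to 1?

4

Prior odds: 0.0037 ÷ 0.9963 = 37/9963.
Likelihood ratio of a positive result = 0.67/0.03 = 67/3.
Target odds = 49.
Need (37/9963) × (67/3)ⁿ ≥ 49, i.e. (67/3)ⁿ ≥ 488187/37.
(67/3)³ = 300763/27 falls short of 488187/37 but (67/3)⁴ = 20151121/81 reaches it, so n = 4.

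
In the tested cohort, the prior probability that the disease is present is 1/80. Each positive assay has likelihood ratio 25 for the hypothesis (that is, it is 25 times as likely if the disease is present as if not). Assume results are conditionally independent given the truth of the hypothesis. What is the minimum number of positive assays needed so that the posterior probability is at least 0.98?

Prior odds: 0.0125 ÷ 0.9875 = 1/79.
Likelihood ratio per positive assay = 25.
Target posterior odds = 0.98/0.02 = 49.
Need (1/79) × 25ⁿ ≥ 49, i.e. 25ⁿ ≥ 3871.
25² = 625 falls short of 3871 but 25³ = 15625 reaches it, so n = 3.

3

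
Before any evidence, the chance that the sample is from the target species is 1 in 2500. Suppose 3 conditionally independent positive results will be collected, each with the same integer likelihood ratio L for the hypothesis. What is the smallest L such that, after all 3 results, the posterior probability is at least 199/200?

Prior odds = 0.0004/0.9996 = 1/2499.
Target odds = 0.995/0.005 = 199.
Need L³ ≥ 199 ÷ (1/2499) = 497301.
79³ = 493039 < 497301 ≤ 512000 = 80³, so L = 80.

80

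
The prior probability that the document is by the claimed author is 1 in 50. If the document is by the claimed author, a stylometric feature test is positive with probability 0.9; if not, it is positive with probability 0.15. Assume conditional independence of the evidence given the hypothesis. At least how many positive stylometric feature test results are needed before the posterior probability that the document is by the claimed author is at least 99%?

5

Prior odds = 0.02/0.98 = 1/49.
Likelihood ratio of a positive = 0.9/0.15 = 6.
Target posterior odds = 0.99/0.01 = 99.
Need (1/49) × 6ⁿ ≥ 99, i.e. 6ⁿ ≥ 4851.
6⁴ = 1296 falls short of 4851 but 6⁵ = 7776 reaches it, so n = 5.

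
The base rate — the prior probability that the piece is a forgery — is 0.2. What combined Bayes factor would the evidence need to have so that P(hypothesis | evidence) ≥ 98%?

196

Prior odds = 0.2/0.8 = 0.25.
Target odds = 0.98/0.02 = 49.
Required Bayes factor = 49 ÷ 0.25 = 196.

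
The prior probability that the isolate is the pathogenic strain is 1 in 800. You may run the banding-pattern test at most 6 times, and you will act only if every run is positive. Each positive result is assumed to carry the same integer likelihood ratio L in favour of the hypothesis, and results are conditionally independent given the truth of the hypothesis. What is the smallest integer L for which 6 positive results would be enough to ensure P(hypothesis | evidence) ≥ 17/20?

Prior odds = 0.00125/0.99875 = 1/799.
Target odds = 0.85/0.15 = 17/3.
Need L⁶ ≥ 17/3 ÷ (1/799) = 13583/3.
4⁶ = 4096 < 13583/3 ≤ 15625 = 5⁶, so L = 5.

5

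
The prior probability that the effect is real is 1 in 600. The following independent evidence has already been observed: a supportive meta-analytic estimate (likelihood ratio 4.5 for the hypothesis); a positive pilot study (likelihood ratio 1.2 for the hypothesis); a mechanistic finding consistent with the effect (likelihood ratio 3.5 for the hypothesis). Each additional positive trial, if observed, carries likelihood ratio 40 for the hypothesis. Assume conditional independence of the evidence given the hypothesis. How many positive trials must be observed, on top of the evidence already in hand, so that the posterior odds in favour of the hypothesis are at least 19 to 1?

2

Prior odds = (1/600)/(599/600) = 1/599.
Combined Bayes factor of the evidence already in hand = 4.5 × 1.2 × 3.5 = 18.9.
Odds after that evidence = (1/599) × 18.9 = 189/5990.
Target odds = 19.
Need 40ⁿ ≥ 19 ÷ (189/5990) = 113810/189.
40¹ = 40 falls short of 113810/189 but 40² = 1600 reaches it, so n = 2.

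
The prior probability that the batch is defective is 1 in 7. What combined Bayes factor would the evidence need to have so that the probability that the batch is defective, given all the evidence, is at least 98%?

Prior odds = (1/7)/(6/7) = 1/6.
Target odds = 0.98/0.02 = 49.
Required Bayes factor = 49 ÷ (1/6) = 294.

294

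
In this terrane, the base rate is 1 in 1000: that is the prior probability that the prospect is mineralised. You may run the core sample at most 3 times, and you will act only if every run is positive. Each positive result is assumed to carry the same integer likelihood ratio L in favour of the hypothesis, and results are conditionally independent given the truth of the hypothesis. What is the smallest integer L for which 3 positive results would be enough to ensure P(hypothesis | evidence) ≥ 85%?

18

Prior odds = 0.001/0.999 = 1/999.
Target odds = 0.85/0.15 = 17/3.
Need L³ ≥ 17/3 ÷ (1/999) = 5661.
17³ = 4913 < 5661 ≤ 5832 = 18³, so L = 18.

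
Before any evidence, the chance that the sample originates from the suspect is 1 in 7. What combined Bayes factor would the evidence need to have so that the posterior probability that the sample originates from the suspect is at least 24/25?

144

Prior odds = (1/7)/(6/7) = 1/6.
Target odds = 0.96/0.04 = 24.
Required Bayes factor = 24 ÷ (1/6) = 144.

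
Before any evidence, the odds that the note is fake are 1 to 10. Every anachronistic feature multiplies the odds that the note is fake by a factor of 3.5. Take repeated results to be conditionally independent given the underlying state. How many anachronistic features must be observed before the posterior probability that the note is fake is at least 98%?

Prior odds = 0.1.
Likelihood ratio per anachronistic feature = 3.5.
Target posterior odds = 0.98/0.02 = 49.
Require 3.5ⁿ ≥ 49 ÷ 0.1 = 490.
3.5⁴ = 150.0625 falls short of 490 but 3.5⁵ = 525.21875 reaches it, so n = 5.

5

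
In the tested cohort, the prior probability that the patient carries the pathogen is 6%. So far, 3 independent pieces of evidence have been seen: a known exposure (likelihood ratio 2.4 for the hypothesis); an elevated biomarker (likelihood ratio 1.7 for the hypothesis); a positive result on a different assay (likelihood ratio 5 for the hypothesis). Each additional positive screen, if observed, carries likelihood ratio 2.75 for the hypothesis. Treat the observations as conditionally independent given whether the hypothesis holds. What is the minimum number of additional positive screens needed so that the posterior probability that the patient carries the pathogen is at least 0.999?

Prior odds = 0.06/0.94 = 3/47.
Combined Bayes factor of the evidence already in hand = 2.4 × 1.7 × 5 = 20.4.
Odds after that evidence = (3/47) × 20.4 = 306/235.
Target odds = 0.999/0.001 = 999.
Need 2.75ⁿ ≥ 999 ÷ (306/235) = 26085/34.
2.75⁶ = 1771561/4096 falls short of 26085/34 but 2.75⁷ = 19487171/16384 reaches it, so n = 7.

7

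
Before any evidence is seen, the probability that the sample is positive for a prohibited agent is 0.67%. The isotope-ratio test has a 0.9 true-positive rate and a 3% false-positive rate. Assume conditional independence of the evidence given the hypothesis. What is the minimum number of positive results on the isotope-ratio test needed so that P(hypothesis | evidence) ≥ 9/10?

3

Prior odds: 0.0067 ÷ 0.9933 = 67/9933.
Likelihood ratio of a positive result = 0.9/0.03 = 30.
Target odds: 0.9 ÷ 0.1 = 9.
Need (67/9933) × 30ⁿ ≥ 9, i.e. 30ⁿ ≥ 89397/67.
30² = 900 falls short of 89397/67 but 30³ = 27000 reaches it, so n = 3.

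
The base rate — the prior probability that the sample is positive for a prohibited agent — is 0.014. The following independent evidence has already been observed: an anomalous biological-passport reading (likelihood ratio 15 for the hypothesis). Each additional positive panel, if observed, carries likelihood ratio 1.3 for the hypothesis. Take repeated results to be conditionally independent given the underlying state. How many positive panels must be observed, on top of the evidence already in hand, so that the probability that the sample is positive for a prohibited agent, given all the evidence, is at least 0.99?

Prior odds = 0.014/0.986 = 7/493.
Bayes factor of the evidence already in hand = 15.
Odds after that evidence = (7/493) × 15 = 105/493.
Target odds = 0.99/0.01 = 99.
Need 1.3ⁿ ≥ 99 ÷ (105/493) = 16269/35.
1.3²³ ≈417.539 falls short of 16269/35 but 1.3²⁴ ≈542.801 reaches it, so n = 24.

24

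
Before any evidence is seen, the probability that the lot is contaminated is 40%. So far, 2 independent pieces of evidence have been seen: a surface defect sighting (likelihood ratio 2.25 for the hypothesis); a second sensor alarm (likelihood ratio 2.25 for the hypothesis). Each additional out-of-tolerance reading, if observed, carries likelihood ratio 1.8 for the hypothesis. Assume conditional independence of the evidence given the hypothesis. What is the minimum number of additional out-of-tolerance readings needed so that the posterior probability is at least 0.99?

Prior odds = 0.4/0.6 = 2/3.
Combined Bayes factor of the evidence already in hand = 2.25 × 2.25 = 5.0625.
Odds after that evidence = (2/3) × 5.0625 = 3.375.
Target odds = 0.99/0.01 = 99.
Need 1.8ⁿ ≥ 99 ÷ 3.375 = 88/3.
1.8⁵ = 18.89568 falls short of 88/3 but 1.8⁶ = 531441/15625 reaches it, so n = 6.

6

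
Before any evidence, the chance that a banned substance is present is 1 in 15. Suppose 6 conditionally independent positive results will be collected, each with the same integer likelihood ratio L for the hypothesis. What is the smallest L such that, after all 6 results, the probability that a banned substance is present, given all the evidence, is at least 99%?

Prior odds = (1/15)/(14/15) = 1/14.
Target odds = 0.99/0.01 = 99.
Need L⁶ ≥ 99 ÷ (1/14) = 1386.
3⁶ = 729 < 1386 ≤ 4096 = 4⁶, so L = 4.

4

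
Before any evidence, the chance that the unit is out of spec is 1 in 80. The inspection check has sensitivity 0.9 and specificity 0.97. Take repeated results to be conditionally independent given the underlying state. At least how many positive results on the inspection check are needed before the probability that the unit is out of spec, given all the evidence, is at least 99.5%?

Prior odds: 0.0125 ÷ 0.9875 = 1/79.
False-positive rate = 1 − 0.97 = 0.03; likelihood ratio of a positive = 0.9/0.03 = 30.
Target posterior odds = 0.995/0.005 = 199.
Require 30ⁿ ≥ 199 ÷ (1/79) = 15721.
30² = 900 falls short of 15721 but 30³ = 27000 reaches it, so n = 3.

3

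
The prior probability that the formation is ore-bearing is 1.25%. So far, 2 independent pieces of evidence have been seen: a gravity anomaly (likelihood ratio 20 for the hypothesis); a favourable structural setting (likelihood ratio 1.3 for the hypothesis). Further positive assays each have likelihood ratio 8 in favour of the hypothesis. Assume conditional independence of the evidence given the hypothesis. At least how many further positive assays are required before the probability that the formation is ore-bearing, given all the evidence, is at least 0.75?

Prior odds = 0.0125/0.9875 = 1/79.
Combined Bayes factor of the evidence already in hand = 20 × 1.3 = 26.
Odds after that evidence = (1/79) × 26 = 26/79.
Target odds = 0.75/0.25 = 3.
Need 8ⁿ ≥ 3 ÷ (26/79) = 237/26.
8¹ = 8 falls short of 237/26 but 8² = 64 reaches it, so n = 2.

2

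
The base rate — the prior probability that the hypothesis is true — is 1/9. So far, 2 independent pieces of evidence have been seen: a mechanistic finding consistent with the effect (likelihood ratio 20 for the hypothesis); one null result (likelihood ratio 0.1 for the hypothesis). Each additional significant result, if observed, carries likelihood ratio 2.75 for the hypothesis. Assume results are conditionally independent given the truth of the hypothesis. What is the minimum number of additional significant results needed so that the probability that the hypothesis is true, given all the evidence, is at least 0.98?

6

Prior odds = (1/9)/(8/9) = 0.125.
Combined Bayes factor of the evidence already in hand = 20 × 0.1 = 2.
Odds after that evidence = 0.125 × 2 = 0.25.
Target odds = 0.98/0.02 = 49.
Need 2.75ⁿ ≥ 49 ÷ 0.25 = 196.
2.75⁵ = 161051/1024 falls short of 196 but 2.75⁶ = 1771561/4096 reaches it, so n = 6.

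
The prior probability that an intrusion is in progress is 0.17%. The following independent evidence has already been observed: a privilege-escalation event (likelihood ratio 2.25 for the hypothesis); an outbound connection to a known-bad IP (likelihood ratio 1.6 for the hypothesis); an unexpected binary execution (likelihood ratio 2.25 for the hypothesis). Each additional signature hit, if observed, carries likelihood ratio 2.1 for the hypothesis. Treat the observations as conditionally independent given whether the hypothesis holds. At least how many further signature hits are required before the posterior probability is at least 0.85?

9

Prior odds = 0.0017/0.9983 = 17/9983.
Combined Bayes factor of the evidence already in hand = 2.25 × 1.6 × 2.25 = 8.1.
Odds after that evidence = (17/9983) × 8.1 = 1377/99830.
Target odds = 0.85/0.15 = 17/3.
Need 2.1ⁿ ≥ 17/3 ÷ (1377/99830) = 99830/243.
2.1⁸ ≈378.229 falls short of 99830/243 but 2.1⁹ ≈794.28 reaches it, so n = 9.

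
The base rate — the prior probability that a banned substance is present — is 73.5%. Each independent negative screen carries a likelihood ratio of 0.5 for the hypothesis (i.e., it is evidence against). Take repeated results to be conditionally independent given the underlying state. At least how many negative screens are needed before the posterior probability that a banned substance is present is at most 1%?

9

Prior odds: 0.735 ÷ 0.265 = 147/53.
Likelihood ratio per negative screen = 0.5.
Target odds: 0.01 ÷ 0.99 = 1/99.
Need (147/53) × 0.5ⁿ ≤ 1/99, i.e. 0.5ⁿ ≤ 53/14553.
0.5⁸ = 0.00390625 is still above 53/14553 but 0.5⁹ = 0.001953125 is at or below it, so n = 9.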